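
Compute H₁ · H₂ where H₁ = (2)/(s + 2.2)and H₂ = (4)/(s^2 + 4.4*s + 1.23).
Series: H = H₁ · H₂ = (n₁·n₂)/(d₁·d₂).
Num: n₁·n₂ = 8. Den: d₁·d₂ = s^3 + 6.6*s^2 + 10.91*s + 2.706.
H(s) = (8)/(s^3 + 6.6*s^2 + 10.91*s + 2.706)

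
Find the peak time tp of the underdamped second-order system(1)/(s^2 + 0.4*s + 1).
Standard form: ωn²/(s²+2ζωn·s+ωn²) → ωn = 1, ζ = 0.2.
ωd = ωn·√(1-ζ²) = 1·√(1-0.2²) = 0.9798.
tp = π/ωd = π/0.9798 = 3.206 s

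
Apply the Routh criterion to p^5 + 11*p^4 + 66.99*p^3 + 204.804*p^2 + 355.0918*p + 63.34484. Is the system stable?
Routh array:
p^5: [1, 66.99, 355.0918]; p^4: [11, 204.804, 63.34484]; p^3: [48.3715, 349.333]; p^2: [125.363, 63.34484]; p^1: [324.892]; p^0: [63.34484]
First column: [1, 11, 48.3715, 125.363, 324.892, 63.34484]. Sign changes = 0.
Yes, stable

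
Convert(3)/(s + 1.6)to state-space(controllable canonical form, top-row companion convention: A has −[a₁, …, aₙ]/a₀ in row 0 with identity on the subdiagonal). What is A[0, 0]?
Reachable canonical form for den = s + 1.6: top row of A = -[a₁,a₂,...,aₙ]/a₀, ones on the subdiagonal, zeros elsewhere.
A = [[-1.6]].
A[0,0] = -1.6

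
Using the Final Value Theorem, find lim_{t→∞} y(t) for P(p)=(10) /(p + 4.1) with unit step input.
FVT: lim_{t→∞} y(t) = lim_{p→0} p*Y(p) where Y(p) = P(p)/p.
= lim_{p→0} P(p) = P(0) = num(0)/den(0) = 10/4.1 = 2.439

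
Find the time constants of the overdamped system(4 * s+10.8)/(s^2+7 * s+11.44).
Overdamped: real poles at -2.6, -4.4. τ = -1/pole → τ₁ = 0.3846, τ₂ = 0.2273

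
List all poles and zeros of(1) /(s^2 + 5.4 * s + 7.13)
Set denominator = 0: s^2 + 5.4*s + 7.13 = (s + 3.1)(s + 2.3) = 0 → Poles: -2.3, -3.1
Numerator is a nonzero constant (1) → Zeros: none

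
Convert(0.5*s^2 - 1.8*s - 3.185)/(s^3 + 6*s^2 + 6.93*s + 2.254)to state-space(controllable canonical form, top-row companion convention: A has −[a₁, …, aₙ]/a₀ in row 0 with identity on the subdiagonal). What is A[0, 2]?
Reachable canonical form for den = s^3 + 6*s^2 + 6.93*s + 2.254: top row of A = -[a₁,a₂,...,aₙ]/a₀, ones on the subdiagonal, zeros elsewhere.
A = [[-6, -6.93, -2.254], [1, 0, 0], [0, 1, 0]].
A[0,2] = -2.254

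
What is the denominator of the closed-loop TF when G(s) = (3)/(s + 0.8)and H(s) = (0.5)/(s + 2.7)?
Characteristic poly = G_den * H_den + G_num * H_num = (s^2 + 3.5*s + 2.16) + (1.5) = s^2 + 3.5*s + 3.66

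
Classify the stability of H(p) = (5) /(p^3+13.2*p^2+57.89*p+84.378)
Denominator: p^3 + 13.2*p^2 + 57.89*p + 84.378 = (p + 4.1)(p + 4.9)(p + 4.2). Poles: -4.1, -4.2, -4.9. Stable (all poles in LHP)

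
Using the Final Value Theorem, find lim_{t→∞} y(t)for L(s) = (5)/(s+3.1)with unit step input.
FVT: lim_{t→∞} y(t) = lim_{s→0} s*Y(s) where Y(s) = L(s)/s.
= lim_{s→0} L(s) = L(0) = num(0)/den(0) = 5/3.1 = 1.613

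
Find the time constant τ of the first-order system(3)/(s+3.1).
First-order system: τ = -1/pole. Pole = -3.1. τ = -1/(-3.1) = 0.3226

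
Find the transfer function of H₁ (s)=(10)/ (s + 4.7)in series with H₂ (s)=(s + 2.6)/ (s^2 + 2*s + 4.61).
Series: H = H₁ · H₂ = (n₁·n₂)/(d₁·d₂).
Num: n₁·n₂ = 10*s + 26. Den: d₁·d₂ = s^3 + 6.7*s^2 + 14.01*s + 21.667.
H(s) = (10*s + 26)/(s^3 + 6.7*s^2 + 14.01*s + 21.667)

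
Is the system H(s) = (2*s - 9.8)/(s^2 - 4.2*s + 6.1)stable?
Denominator: s^2 - 4.2*s + 6.1. Poles: 2.1 + 1.3j, 2.1 - 1.3j. All Re(p)<0: No (unstable)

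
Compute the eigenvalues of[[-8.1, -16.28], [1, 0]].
Eigenvalues solve det(λI - A) = 0.
Characteristic polynomial: λ^2 + 8.1*λ + 16.28 = 0.
Factor: (λ + 3.7)(λ + 4.4) = 0.
Roots: -3.7, -4.4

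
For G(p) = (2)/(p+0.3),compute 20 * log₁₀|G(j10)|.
Substitute p = j*10: G(j10) = 0.0059946 - 0.19982j.
|G(j10)| = sqrt(Re² + Im²) = 0.1999.
20*log₁₀(0.1999) = -13.98 dB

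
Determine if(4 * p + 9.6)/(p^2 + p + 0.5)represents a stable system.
Denominator: p^2 + p + 0.5. Poles: -0.5 + 0.5j, -0.5 - 0.5j. All Re(p)<0: Yes (stable)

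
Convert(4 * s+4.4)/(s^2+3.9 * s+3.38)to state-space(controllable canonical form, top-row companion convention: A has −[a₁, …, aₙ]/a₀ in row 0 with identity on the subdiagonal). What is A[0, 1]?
Reachable canonical form for den = s^2 + 3.9*s + 3.38: top row of A = -[a₁,a₂,...,aₙ]/a₀, ones on the subdiagonal, zeros elsewhere.
A = [[-3.9, -3.38], [1, 0]].
A[0,1] = -3.38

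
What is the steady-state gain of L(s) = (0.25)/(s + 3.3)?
DC gain = L(0) = num(0)/den(0) = 0.25/3.3 = 0.07576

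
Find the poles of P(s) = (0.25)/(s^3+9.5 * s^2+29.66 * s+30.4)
Set denominator = 0: s^3 + 9.5*s^2 + 29.66*s + 30.4 = (s + 3.2)(s + 2.5)(s + 3.8) = 0 → Poles: -2.5, -3.2, -3.8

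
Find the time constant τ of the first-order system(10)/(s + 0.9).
First-order system: τ = -1/pole. Pole = -0.9. τ = -1/(-0.9) = 1.111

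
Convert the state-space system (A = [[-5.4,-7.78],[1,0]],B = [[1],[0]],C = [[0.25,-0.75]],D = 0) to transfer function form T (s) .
T(s) = C(sI - A)⁻¹B + D.
Characteristic polynomial det(sI - A) = s^2 + 5.4*s + 7.78.
Numerator from C·adj(sI-A)·B + D·det(sI-A) = 0.25*s - 0.75.
T(s) = (0.25*s - 0.75)/(s^2 + 5.4*s + 7.78)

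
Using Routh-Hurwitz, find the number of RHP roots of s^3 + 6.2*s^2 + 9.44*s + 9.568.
Routh array:
s^3: [1, 9.44]; s^2: [6.2, 9.568]; s^1: [7.89677]; s^0: [9.568]
First column: [1, 6.2, 7.89677, 9.568]. Sign changes = RHP roots = 0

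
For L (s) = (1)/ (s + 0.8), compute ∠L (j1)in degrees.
Substitute s = j*1: L(j1) = 0.487805 - 0.609756j.
∠L(j1) = atan2(Im, Re) = atan2(-0.609756, 0.487805) = -51.34°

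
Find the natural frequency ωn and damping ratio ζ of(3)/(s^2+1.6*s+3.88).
Underdamped: complex pole -0.8 + 1.8j. ωn = |pole| = 1.97, ζ = -Re(pole)/ωn = 0.4061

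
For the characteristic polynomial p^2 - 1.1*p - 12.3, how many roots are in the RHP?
p^2 - 1.1*p - 12.3 = (p - 4.1)(p + 3). Poles: -3, 4.1. RHP poles (Re>0): 1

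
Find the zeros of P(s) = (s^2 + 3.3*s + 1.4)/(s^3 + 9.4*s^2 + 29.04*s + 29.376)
Set numerator = 0: s^2 + 3.3*s + 1.4 = (s + 0.5)(s + 2.8) = 0 → Zeros: -0.5, -2.8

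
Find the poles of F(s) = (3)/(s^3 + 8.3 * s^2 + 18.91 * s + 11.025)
Set denominator = 0: s^3 + 8.3*s^2 + 18.91*s + 11.025 = (s + 0.9)(s + 2.5)(s + 4.9) = 0 → Poles: -0.9, -2.5, -4.9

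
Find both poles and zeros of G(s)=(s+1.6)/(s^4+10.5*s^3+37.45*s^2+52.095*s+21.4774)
Set denominator = 0: s^4 + 10.5*s^3 + 37.45*s^2 + 52.095*s + 21.4774 = (s + 2.3)(s + 0.7)(s + 4.6)(s + 2.9) = 0 → Poles: -0.7, -2.3, -2.9, -4.6
Set numerator = 0: s + 1.6 = 0 → Zeros: -1.6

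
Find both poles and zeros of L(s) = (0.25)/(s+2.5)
Set denominator = 0: s + 2.5 = 0 → Poles: -2.5
Numerator is a nonzero constant (0.25) → Zeros: none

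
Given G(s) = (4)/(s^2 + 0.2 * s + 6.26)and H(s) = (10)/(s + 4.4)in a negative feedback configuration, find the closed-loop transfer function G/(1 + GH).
Closed-loop T = G/(1+GH).
Numerator: G_num * H_den = 4*s + 17.6.
Denominator: G_den * H_den + G_num * H_num = (s^3 + 4.6*s^2 + 7.14*s + 27.544) + (40) = s^3 + 4.6*s^2 + 7.14*s + 67.544.
T(s) = (4*s + 17.6)/(s^3 + 4.6*s^2 + 7.14*s + 67.544)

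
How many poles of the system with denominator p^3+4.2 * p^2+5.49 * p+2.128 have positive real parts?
p^3 + 4.2*p^2 + 5.49*p + 2.128 = (p + 0.7)(p + 1.6)(p + 1.9). Poles: -0.7, -1.6, -1.9. RHP poles (Re>0): 0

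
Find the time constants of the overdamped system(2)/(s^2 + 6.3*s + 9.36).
Overdamped: real poles at -3.9, -2.4. τ = -1/pole → τ₁ = 0.2564, τ₂ = 0.4167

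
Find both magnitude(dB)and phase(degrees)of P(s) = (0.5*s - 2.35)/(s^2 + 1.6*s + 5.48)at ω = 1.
Substitute s = j*1: P(j1) = -0.429864 + 0.26513j.
|P| = 20*log₁₀(sqrt(Re²+Im²)) = -5.93 dB.
∠P = atan2(Im, Re) = 148.33°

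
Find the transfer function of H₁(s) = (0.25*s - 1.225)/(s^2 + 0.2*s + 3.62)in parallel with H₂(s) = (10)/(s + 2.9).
Parallel: H = H₁ + H₂ = (n₁·d₂ + n₂·d₁)/(d₁·d₂).
n₁·d₂ = 0.25*s^2 - 0.5*s - 3.5525. n₂·d₁ = 10*s^2 + 2*s + 36.2. Sum = 10.25*s^2 + 1.5*s + 32.6475. d₁·d₂ = s^3 + 3.1*s^2 + 4.2*s + 10.498.
H(s) = (10.25*s^2 + 1.5*s + 32.6475)/(s^3 + 3.1*s^2 + 4.2*s + 10.498)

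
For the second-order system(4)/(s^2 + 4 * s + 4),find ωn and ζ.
Standard form: ωn²/(s²+2ζωn·s+ωn²).
const=4=ωn² → ωn=2, s coeff=4=2ζωn → ζ=1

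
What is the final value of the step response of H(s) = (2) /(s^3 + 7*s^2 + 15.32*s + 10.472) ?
FVT: lim_{t→∞} y(t) = lim_{s→0} s*Y(s) where Y(s) = H(s)/s.
= lim_{s→0} H(s) = H(0) = num(0)/den(0) = 2/10.472 = 0.191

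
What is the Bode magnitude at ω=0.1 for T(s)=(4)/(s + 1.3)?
Substitute s = j*0.1: T(j0.1) = 3.05882 - 0.235294j.
|T(j0.1)| = sqrt(Re² + Im²) = 3.068.
20*log₁₀(3.068) = 9.74 dB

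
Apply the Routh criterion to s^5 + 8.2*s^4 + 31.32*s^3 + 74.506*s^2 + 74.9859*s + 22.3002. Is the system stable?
Routh array:
s^5: [1, 31.32, 74.9859]; s^4: [8.2, 74.506, 22.3002]; s^3: [22.2339, 72.2664]; s^2: [47.8537, 22.3002]; s^1: [61.9052]; s^0: [22.3002]
First column: [1, 8.2, 22.2339, 47.8537, 61.9052, 22.3002]. Sign changes = 0.
Yes, stable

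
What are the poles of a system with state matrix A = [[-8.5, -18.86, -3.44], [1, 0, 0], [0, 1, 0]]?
Eigenvalues solve det(λI - A) = 0.
Characteristic polynomial: λ^3 + 8.5*λ^2 + 18.86*λ + 3.44 = 0.
Factor: (λ + 4)(λ + 0.2)(λ + 4.3) = 0.
Roots: -0.2, -4, -4.3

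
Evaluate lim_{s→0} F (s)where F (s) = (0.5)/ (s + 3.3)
DC gain = F(0) = num(0)/den(0) = 0.5/3.3 = 0.1515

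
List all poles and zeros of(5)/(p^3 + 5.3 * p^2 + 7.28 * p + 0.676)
Set denominator = 0: p^3 + 5.3*p^2 + 7.28*p + 0.676 = (p + 0.1)(p + 2.6)(p + 2.6) = 0 → Poles: -0.1, -2.6, -2.6
Numerator is a nonzero constant (5) → Zeros: none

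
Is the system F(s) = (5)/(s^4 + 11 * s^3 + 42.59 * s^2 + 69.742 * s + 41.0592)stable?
Denominator: s^4 + 11*s^3 + 42.59*s^2 + 69.742*s + 41.0592 = (s + 1.6)(s + 4.7)(s + 2.6)(s + 2.1). Poles: -1.6, -2.1, -2.6, -4.7. All Re(p)<0: Yes (stable)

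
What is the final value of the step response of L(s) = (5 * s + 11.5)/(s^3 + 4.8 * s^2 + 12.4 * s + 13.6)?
FVT: lim_{t→∞} y(t) = lim_{s→0} s*Y(s) where Y(s) = L(s)/s.
= lim_{s→0} L(s) = L(0) = num(0)/den(0) = 11.5/13.6 = 0.8456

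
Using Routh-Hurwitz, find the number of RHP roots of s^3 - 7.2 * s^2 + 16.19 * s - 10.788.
Routh array:
s^3: [1, 16.19]; s^2: [-7.2, -10.788]; s^1: [14.6917]; s^0: [-10.788]
First column: [1, -7.2, 14.6917, -10.788]. Sign changes = RHP roots = 3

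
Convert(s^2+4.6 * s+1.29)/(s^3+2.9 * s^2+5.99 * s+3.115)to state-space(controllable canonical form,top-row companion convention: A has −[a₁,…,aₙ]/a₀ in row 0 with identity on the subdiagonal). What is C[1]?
Reachable canonical form: C = numerator coefficients (right-aligned, zero-padded to length n).
num = s^2 + 4.6*s + 1.29, C = [[1, 4.6, 1.29]].
C[1] = 4.6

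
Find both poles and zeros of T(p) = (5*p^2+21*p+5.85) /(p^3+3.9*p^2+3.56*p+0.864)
Set denominator = 0: p^3 + 3.9*p^2 + 3.56*p + 0.864 = (p + 0.8)(p + 0.4)(p + 2.7) = 0 → Poles: -0.4, -0.8, -2.7
Set numerator = 0: 5*p^2 + 21*p + 5.85 = 5*(p + 3.9)(p + 0.3) = 0 → Zeros: -0.3, -3.9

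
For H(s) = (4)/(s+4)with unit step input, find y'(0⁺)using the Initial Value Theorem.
IVT: y'(0⁺) = lim_{s→∞} s²·Y(s) = lim_{s→∞} s·H(s).
deg(num) = 0, deg(den) = 1, relative degree = 1, so s·H(s) → (leading num)/(leading den) = 4/1 = 4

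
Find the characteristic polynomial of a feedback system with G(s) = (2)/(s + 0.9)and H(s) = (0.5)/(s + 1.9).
Characteristic poly = G_den * H_den + G_num * H_num = (s^2 + 2.8*s + 1.71) + (1) = s^2 + 2.8*s + 2.71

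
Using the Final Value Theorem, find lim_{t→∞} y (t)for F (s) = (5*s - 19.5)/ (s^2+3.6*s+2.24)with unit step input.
FVT: lim_{t→∞} y(t) = lim_{s→0} s*Y(s) where Y(s) = F(s)/s.
= lim_{s→0} F(s) = F(0) = num(0)/den(0) = -19.5/2.24 = -8.705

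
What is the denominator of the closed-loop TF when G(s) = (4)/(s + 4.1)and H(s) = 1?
Characteristic poly = G_den * H_den + G_num * H_num = (s + 4.1) + (4) = s + 8.1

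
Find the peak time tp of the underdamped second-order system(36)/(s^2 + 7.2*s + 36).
Standard form: ωn²/(s²+2ζωn·s+ωn²) → ωn = 6, ζ = 0.6.
ωd = ωn·√(1-ζ²) = 6·√(1-0.6²) = 4.8.
tp = π/ωd = π/4.8 = 0.6545 s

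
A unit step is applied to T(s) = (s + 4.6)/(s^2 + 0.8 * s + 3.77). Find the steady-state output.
FVT: lim_{t→∞} y(t) = lim_{s→0} s*Y(s) where Y(s) = T(s)/s.
= lim_{s→0} T(s) = T(0) = num(0)/den(0) = 4.6/3.77 = 1.22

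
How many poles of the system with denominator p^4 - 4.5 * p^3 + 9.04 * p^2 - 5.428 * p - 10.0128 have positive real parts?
p^4 - 4.5*p^3 + 9.04*p^2 - 5.428*p - 10.0128 = (p - 2.4)(p + 0.7)(p^2 - 2.8*p + 5.96). Poles: -0.7, 1.4 + 2j, 1.4 - 2j, 2.4. RHP poles (Re>0): 3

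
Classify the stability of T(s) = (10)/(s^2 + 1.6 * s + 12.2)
Denominator: s^2 + 1.6*s + 12.2. Poles: -0.8 + 3.4j, -0.8 - 3.4j. Stable (all poles in LHP)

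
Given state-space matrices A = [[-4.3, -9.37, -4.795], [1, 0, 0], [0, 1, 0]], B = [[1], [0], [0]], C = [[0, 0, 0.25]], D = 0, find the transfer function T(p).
T(p) = C(pI - A)⁻¹B + D.
Characteristic polynomial det(pI - A) = p^3 + 4.3*p^2 + 9.37*p + 4.795.
Numerator from C·adj(pI-A)·B + D·det(pI-A) = 0.25.
T(p) = (0.25)/(p^3 + 4.3*p^2 + 9.37*p + 4.795)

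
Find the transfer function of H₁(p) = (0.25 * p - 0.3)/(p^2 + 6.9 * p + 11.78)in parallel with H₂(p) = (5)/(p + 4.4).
Parallel: H = H₁ + H₂ = (n₁·d₂ + n₂·d₁)/(d₁·d₂).
n₁·d₂ = 0.25*p^2 + 0.8*p - 1.32. n₂·d₁ = 5*p^2 + 34.5*p + 58.9. Sum = 5.25*p^2 + 35.3*p + 57.58. d₁·d₂ = p^3 + 11.3*p^2 + 42.14*p + 51.832.
H(p) = (5.25*p^2 + 35.3*p + 57.58)/(p^3 + 11.3*p^2 + 42.14*p + 51.832)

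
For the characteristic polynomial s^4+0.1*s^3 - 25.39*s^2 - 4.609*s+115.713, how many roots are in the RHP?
s^4 + 0.1*s^3 - 25.39*s^2 - 4.609*s + 115.713 = (s - 2.3)(s + 4.3)(s + 2.6)(s - 4.5). Poles: -2.6, -4.3, 2.3, 4.5. RHP poles (Re>0): 2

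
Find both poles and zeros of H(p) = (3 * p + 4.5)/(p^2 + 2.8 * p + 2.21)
Set denominator = 0: p^2 + 2.8*p + 2.21 = 0 → Poles: -1.4 + 0.5j, -1.4 - 0.5j
Set numerator = 0: 3*p + 4.5 = 0 → Zeros: -1.5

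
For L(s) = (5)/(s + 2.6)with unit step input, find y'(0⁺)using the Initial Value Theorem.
IVT: y'(0⁺) = lim_{s→∞} s²·Y(s) = lim_{s→∞} s·L(s).
deg(num) = 0, deg(den) = 1, relative degree = 1, so s·L(s) → (leading num)/(leading den) = 5/1 = 5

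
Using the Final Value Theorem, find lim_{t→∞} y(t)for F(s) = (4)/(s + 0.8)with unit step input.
FVT: lim_{t→∞} y(t) = lim_{s→0} s*Y(s) where Y(s) = F(s)/s.
= lim_{s→0} F(s) = F(0) = num(0)/den(0) = 4/0.8 = 5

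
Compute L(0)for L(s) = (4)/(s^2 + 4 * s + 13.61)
DC gain = L(0) = num(0)/den(0) = 4/13.61 = 0.2939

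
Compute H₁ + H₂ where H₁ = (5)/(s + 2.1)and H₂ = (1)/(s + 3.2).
Parallel: H = H₁ + H₂ = (n₁·d₂ + n₂·d₁)/(d₁·d₂).
n₁·d₂ = 5*s + 16. n₂·d₁ = s + 2.1. Sum = 6*s + 18.1. d₁·d₂ = s^2 + 5.3*s + 6.72.
H(s) = (6*s + 18.1)/(s^2 + 5.3*s + 6.72)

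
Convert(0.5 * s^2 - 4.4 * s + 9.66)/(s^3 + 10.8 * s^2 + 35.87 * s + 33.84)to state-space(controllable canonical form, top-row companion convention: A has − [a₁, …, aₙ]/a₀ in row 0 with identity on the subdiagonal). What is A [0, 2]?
Reachable canonical form for den = s^3 + 10.8*s^2 + 35.87*s + 33.84: top row of A = -[a₁,a₂,...,aₙ]/a₀, ones on the subdiagonal, zeros elsewhere.
A = [[-10.8, -35.87, -33.84], [1, 0, 0], [0, 1, 0]].
A[0,2] = -33.84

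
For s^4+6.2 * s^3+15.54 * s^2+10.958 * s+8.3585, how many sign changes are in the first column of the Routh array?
Routh array:
s^4: [1, 15.54, 8.3585]; s^3: [6.2, 10.958]; s^2: [13.7726, 8.3585]; s^1: [7.19526]; s^0: [8.3585]
First column: [1, 6.2, 13.7726, 7.19526, 8.3585]. Sign changes = 0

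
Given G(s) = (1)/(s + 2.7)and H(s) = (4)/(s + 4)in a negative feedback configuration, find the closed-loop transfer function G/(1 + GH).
Closed-loop T = G/(1+GH).
Numerator: G_num * H_den = s + 4.
Denominator: G_den * H_den + G_num * H_num = (s^2 + 6.7*s + 10.8) + (4) = s^2 + 6.7*s + 14.8.
T(s) = (s + 4)/(s^2 + 6.7*s + 14.8)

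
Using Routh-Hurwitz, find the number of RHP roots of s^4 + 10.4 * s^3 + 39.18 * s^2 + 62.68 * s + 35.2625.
Routh array:
s^4: [1, 39.18, 35.2625]; s^3: [10.4, 62.68]; s^2: [33.1531, 35.2625]; s^1: [51.6183]; s^0: [35.2625]
First column: [1, 10.4, 33.1531, 51.6183, 35.2625]. Sign changes = RHP roots = 0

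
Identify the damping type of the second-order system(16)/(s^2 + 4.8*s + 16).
Standard form: ωn²/(s²+2ζωn·s+ωn²) gives ωn=4, ζ=0.6.
Underdamped (ζ = 0.6 < 1)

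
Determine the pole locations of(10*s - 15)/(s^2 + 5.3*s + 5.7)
Set denominator = 0: s^2 + 5.3*s + 5.7 = (s + 3.8)(s + 1.5) = 0 → Poles: -1.5, -3.8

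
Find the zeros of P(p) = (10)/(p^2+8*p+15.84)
Numerator is a nonzero constant (10) → Zeros: none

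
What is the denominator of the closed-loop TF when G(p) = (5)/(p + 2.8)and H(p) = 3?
Characteristic poly = G_den * H_den + G_num * H_num = (p + 2.8) + (15) = p + 17.8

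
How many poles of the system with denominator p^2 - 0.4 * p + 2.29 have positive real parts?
Poles: 0.2 + 1.5j, 0.2 - 1.5j. RHP poles (Re>0): 2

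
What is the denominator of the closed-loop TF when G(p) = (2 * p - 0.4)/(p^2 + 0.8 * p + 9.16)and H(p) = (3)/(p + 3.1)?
Characteristic poly = G_den * H_den + G_num * H_num = (p^3 + 3.9*p^2 + 11.64*p + 28.396) + (6*p - 1.2) = p^3 + 3.9*p^2 + 17.64*p + 27.196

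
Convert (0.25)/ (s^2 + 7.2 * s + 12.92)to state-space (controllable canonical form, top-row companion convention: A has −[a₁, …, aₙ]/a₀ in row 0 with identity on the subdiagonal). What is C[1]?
Reachable canonical form: C = numerator coefficients (right-aligned, zero-padded to length n).
num = 0.25, C = [[0, 0.25]].
C[1] = 0.25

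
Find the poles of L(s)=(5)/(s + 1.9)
Set denominator = 0: s + 1.9 = 0 → Poles: -1.9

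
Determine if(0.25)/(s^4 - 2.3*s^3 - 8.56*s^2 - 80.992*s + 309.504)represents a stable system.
Denominator: s^4 - 2.3*s^3 - 8.56*s^2 - 80.992*s + 309.504 = (s - 3.1)(s - 4.8)(s^2 + 5.6*s + 20.8). Poles: -2.8 + 3.6j, -2.8 - 3.6j, 3.1, 4.8. All Re(p)<0: No (unstable)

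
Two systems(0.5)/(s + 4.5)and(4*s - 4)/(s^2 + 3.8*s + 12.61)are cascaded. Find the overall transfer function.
Series: H = H₁ · H₂ = (n₁·n₂)/(d₁·d₂).
Num: n₁·n₂ = 2*s - 2. Den: d₁·d₂ = s^3 + 8.3*s^2 + 29.71*s + 56.745.
H(s) = (2*s - 2)/(s^3 + 8.3*s^2 + 29.71*s + 56.745)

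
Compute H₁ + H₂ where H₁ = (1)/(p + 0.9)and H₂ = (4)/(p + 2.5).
Parallel: H = H₁ + H₂ = (n₁·d₂ + n₂·d₁)/(d₁·d₂).
n₁·d₂ = p + 2.5. n₂·d₁ = 4*p + 3.6. Sum = 5*p + 6.1. d₁·d₂ = p^2 + 3.4*p + 2.25.
H(p) = (5*p + 6.1)/(p^2 + 3.4*p + 2.25)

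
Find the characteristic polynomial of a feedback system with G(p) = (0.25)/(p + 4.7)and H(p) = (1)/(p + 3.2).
Characteristic poly = G_den * H_den + G_num * H_num = (p^2 + 7.9*p + 15.04) + (0.25) = p^2 + 7.9*p + 15.29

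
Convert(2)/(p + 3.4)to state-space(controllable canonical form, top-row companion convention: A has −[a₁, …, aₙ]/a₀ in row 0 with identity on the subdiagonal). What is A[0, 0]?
Reachable canonical form for den = p + 3.4: top row of A = -[a₁,a₂,...,aₙ]/a₀, ones on the subdiagonal, zeros elsewhere.
A = [[-3.4]].
A[0,0] = -3.4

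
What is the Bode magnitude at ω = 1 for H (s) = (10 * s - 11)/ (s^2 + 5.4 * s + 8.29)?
Substitute s = j*1: H(j1) = -0.31821 + 1.60745j.
|H(j1)| = sqrt(Re² + Im²) = 1.639.
20*log₁₀(1.639) = 4.29 dB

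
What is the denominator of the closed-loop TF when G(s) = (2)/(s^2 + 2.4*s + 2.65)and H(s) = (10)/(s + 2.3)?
Characteristic poly = G_den * H_den + G_num * H_num = (s^3 + 4.7*s^2 + 8.17*s + 6.095) + (20) = s^3 + 4.7*s^2 + 8.17*s + 26.095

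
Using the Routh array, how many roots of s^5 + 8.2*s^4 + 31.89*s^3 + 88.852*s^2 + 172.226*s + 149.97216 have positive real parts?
Routh array:
s^5: [1, 31.89, 172.226]; s^4: [8.2, 88.852, 149.97216]; s^3: [21.0544, 153.937]; s^2: [28.8987, 149.97216]; s^1: [44.6731]; s^0: [149.97216]
First column: [1, 8.2, 21.0544, 28.8987, 44.6731, 149.97216]. Sign changes = RHP roots = 0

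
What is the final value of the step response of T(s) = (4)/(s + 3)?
FVT: lim_{t→∞} y(t) = lim_{s→0} s*Y(s) where Y(s) = T(s)/s.
= lim_{s→0} T(s) = T(0) = num(0)/den(0) = 4/3 = 1.333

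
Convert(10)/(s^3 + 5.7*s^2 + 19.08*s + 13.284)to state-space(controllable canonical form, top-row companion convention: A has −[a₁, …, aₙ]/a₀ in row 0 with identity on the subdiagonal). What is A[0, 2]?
Reachable canonical form for den = s^3 + 5.7*s^2 + 19.08*s + 13.284: top row of A = -[a₁,a₂,...,aₙ]/a₀, ones on the subdiagonal, zeros elsewhere.
A = [[-5.7, -19.08, -13.284], [1, 0, 0], [0, 1, 0]].
A[0,2] = -13.284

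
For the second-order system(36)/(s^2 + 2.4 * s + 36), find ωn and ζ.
Standard form: ωn²/(s²+2ζωn·s+ωn²).
const=36=ωn² → ωn=6, s coeff=2.4=2ζωn → ζ=0.2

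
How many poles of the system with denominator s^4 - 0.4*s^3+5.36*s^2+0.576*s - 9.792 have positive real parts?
s^4 - 0.4*s^3 + 5.36*s^2 + 0.576*s - 9.792 = (s + 1.2)(s - 1.2)(s^2 - 0.4*s + 6.8). Poles: -1.2, 0.2 + 2.6j, 0.2 - 2.6j, 1.2. RHP poles (Re>0): 3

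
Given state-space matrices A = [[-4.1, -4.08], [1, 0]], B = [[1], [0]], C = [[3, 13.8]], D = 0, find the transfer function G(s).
G(s) = C(sI - A)⁻¹B + D.
Characteristic polynomial det(sI - A) = s^2 + 4.1*s + 4.08.
Numerator from C·adj(sI-A)·B + D·det(sI-A) = 3*s + 13.8.
G(s) = (3*s + 13.8)/(s^2 + 4.1*s + 4.08)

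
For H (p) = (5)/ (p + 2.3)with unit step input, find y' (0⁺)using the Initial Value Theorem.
IVT: y'(0⁺) = lim_{p→∞} p²·Y(p) = lim_{p→∞} p·H(p).
deg(num) = 0, deg(den) = 1, relative degree = 1, so p·H(p) → (leading num)/(leading den) = 5/1 = 5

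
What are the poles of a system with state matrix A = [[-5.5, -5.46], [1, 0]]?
Eigenvalues solve det(λI - A) = 0.
Characteristic polynomial: λ^2 + 5.5*λ + 5.46 = 0.
Factor: (λ + 1.3)(λ + 4.2) = 0.
Roots: -1.3, -4.2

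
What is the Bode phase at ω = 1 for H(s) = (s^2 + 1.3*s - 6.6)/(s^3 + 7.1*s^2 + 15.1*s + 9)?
Substitute s = j*1: H(j1) = 0.0192175 + 0.541597j.
∠H(j1) = atan2(Im, Re) = atan2(0.541597, 0.0192175) = 87.97°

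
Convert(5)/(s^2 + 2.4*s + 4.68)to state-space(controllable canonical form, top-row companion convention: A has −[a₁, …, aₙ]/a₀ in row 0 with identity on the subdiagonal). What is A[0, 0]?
Reachable canonical form for den = s^2 + 2.4*s + 4.68: top row of A = -[a₁,a₂,...,aₙ]/a₀, ones on the subdiagonal, zeros elsewhere.
A = [[-2.4, -4.68], [1, 0]].
A[0,0] = -2.4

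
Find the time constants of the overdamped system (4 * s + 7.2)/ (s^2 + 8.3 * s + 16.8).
Overdamped: real poles at -3.5, -4.8. τ = -1/pole → τ₁ = 0.2857, τ₂ = 0.2083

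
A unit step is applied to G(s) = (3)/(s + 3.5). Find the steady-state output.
FVT: lim_{t→∞} y(t) = lim_{s→0} s*Y(s) where Y(s) = G(s)/s.
= lim_{s→0} G(s) = G(0) = num(0)/den(0) = 3/3.5 = 0.8571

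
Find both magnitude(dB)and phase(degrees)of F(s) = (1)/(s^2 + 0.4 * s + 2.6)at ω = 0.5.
Substitute s = j*0.5: F(j0.5) = 0.422472 - 0.0359551j.
|F| = 20*log₁₀(sqrt(Re²+Im²)) = -7.45 dB.
∠F = atan2(Im, Re) = -4.86°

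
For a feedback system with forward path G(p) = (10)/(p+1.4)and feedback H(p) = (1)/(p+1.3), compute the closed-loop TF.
Closed-loop T = G/(1+GH).
Numerator: G_num * H_den = 10*p + 13.
Denominator: G_den * H_den + G_num * H_num = (p^2 + 2.7*p + 1.82) + (10) = p^2 + 2.7*p + 11.82.
T(p) = (10*p + 13)/(p^2 + 2.7*p + 11.82)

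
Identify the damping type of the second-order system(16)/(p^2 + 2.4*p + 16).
Standard form: ωn²/(p²+2ζωn·p+ωn²) gives ωn=4, ζ=0.3.
Underdamped (ζ = 0.3 < 1)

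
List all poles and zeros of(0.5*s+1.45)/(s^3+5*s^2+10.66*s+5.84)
Set denominator = 0: s^3 + 5*s^2 + 10.66*s + 5.84 = (s + 0.8)(s^2 + 4.2*s + 7.3) = 0 → Poles: -0.8, -2.1 + 1.7j, -2.1 - 1.7j
Set numerator = 0: 0.5*s + 1.45 = 0 → Zeros: -2.9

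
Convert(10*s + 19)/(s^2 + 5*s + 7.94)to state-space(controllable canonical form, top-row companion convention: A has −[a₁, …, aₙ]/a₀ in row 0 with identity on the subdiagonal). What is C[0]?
Reachable canonical form: C = numerator coefficients (right-aligned, zero-padded to length n).
num = 10*s + 19, C = [[10, 19]].
C[0] = 10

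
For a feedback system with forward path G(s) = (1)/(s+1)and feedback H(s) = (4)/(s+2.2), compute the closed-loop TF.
Closed-loop T = G/(1+GH).
Numerator: G_num * H_den = s + 2.2.
Denominator: G_den * H_den + G_num * H_num = (s^2 + 3.2*s + 2.2) + (4) = s^2 + 3.2*s + 6.2.
T(s) = (s + 2.2)/(s^2 + 3.2*s + 6.2)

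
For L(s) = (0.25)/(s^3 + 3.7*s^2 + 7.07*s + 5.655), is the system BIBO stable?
Denominator: s^3 + 3.7*s^2 + 7.07*s + 5.655 = (s + 1.5)(s^2 + 2.2*s + 3.77). Poles: -1.1 + 1.6j, -1.1 - 1.6j, -1.5. All Re(p)<0: Yes (stable)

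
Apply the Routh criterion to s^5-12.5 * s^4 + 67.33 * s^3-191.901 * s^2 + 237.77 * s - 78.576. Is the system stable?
Routh array:
s^5: [1, 67.33, 237.77]; s^4: [-12.5, -191.901, -78.576]; s^3: [51.97792, 231.48392]; s^2: [-136.232, -78.576]; s^1: [201.504]; s^0: [-78.576]
First column: [1, -12.5, 51.97792, -136.232, 201.504, -78.576]. Sign changes = 5.
No, unstable (5 RHP root(s))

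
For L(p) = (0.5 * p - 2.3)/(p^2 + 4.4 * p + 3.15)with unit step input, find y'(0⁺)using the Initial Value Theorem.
IVT: y'(0⁺) = lim_{p→∞} p²·Y(p) = lim_{p→∞} p·L(p).
deg(num) = 1, deg(den) = 2, relative degree = 1, so p·L(p) → (leading num)/(leading den) = 0.5/1 = 0.5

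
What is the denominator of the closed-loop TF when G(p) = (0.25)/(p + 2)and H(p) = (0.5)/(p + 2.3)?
Characteristic poly = G_den * H_den + G_num * H_num = (p^2 + 4.3*p + 4.6) + (0.125) = p^2 + 4.3*p + 4.725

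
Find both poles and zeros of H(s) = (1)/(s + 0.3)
Set denominator = 0: s + 0.3 = 0 → Poles: -0.3
Numerator is a nonzero constant (1) → Zeros: none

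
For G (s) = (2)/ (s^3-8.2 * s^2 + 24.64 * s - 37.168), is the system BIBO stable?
Denominator: s^3 - 8.2*s^2 + 24.64*s - 37.168 = (s - 4.6)(s^2 - 3.6*s + 8.08). Poles: 1.8 + 2.2j, 1.8 - 2.2j, 4.6. All Re(p)<0: No (unstable)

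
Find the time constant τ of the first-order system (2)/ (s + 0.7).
First-order system: τ = -1/pole. Pole = -0.7. τ = -1/(-0.7) = 1.429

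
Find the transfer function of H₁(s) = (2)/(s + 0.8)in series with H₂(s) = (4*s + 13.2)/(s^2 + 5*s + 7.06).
Series: H = H₁ · H₂ = (n₁·n₂)/(d₁·d₂).
Num: n₁·n₂ = 8*s + 26.4. Den: d₁·d₂ = s^3 + 5.8*s^2 + 11.06*s + 5.648.
H(s) = (8*s + 26.4)/(s^3 + 5.8*s^2 + 11.06*s + 5.648)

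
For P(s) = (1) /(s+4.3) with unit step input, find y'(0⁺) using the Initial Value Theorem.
IVT: y'(0⁺) = lim_{s→∞} s²·Y(s) = lim_{s→∞} s·P(s).
deg(num) = 0, deg(den) = 1, relative degree = 1, so s·P(s) → (leading num)/(leading den) = 1/1 = 1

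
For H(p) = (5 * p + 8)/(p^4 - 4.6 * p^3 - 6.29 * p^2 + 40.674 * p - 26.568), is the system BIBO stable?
Denominator: p^4 - 4.6*p^3 - 6.29*p^2 + 40.674*p - 26.568 = (p - 4.1)(p + 3)(p - 2.7)(p - 0.8). Poles: -3, 0.8, 2.7, 4.1. All Re(p)<0: No (unstable)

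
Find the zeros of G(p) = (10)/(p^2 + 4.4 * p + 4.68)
Numerator is a nonzero constant (10) → Zeros: none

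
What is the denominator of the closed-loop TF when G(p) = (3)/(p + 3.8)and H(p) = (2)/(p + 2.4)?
Characteristic poly = G_den * H_den + G_num * H_num = (p^2 + 6.2*p + 9.12) + (6) = p^2 + 6.2*p + 15.12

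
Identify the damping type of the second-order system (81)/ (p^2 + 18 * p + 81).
Standard form: ωn²/(p²+2ζωn·p+ωn²) gives ωn=9, ζ=1.
Critically damped (ζ = 1)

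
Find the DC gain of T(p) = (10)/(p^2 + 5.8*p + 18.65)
DC gain = T(0) = num(0)/den(0) = 10/18.65 = 0.5362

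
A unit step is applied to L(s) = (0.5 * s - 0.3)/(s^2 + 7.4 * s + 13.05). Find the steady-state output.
FVT: lim_{t→∞} y(t) = lim_{s→0} s*Y(s) where Y(s) = L(s)/s.
= lim_{s→0} L(s) = L(0) = num(0)/den(0) = -0.3/13.05 = -0.02299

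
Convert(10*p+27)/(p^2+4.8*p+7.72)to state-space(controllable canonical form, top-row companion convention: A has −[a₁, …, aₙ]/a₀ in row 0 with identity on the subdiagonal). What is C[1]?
Reachable canonical form: C = numerator coefficients (right-aligned, zero-padded to length n).
num = 10*p + 27, C = [[10, 27]].
C[1] = 27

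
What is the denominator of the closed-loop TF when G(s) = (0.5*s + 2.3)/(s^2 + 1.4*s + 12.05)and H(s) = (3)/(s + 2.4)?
Characteristic poly = G_den * H_den + G_num * H_num = (s^3 + 3.8*s^2 + 15.41*s + 28.92) + (1.5*s + 6.9) = s^3 + 3.8*s^2 + 16.91*s + 35.82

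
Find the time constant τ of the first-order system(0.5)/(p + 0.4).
First-order system: τ = -1/pole. Pole = -0.4. τ = -1/(-0.4) = 2.5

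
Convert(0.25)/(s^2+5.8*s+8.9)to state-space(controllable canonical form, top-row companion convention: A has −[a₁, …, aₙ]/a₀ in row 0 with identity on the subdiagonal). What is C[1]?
Reachable canonical form: C = numerator coefficients (right-aligned, zero-padded to length n).
num = 0.25, C = [[0, 0.25]].
C[1] = 0.25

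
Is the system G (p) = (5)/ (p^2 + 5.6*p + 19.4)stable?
Denominator: p^2 + 5.6*p + 19.4. Poles: -2.8 + 3.4j, -2.8 - 3.4j. All Re(p)<0: Yes (stable)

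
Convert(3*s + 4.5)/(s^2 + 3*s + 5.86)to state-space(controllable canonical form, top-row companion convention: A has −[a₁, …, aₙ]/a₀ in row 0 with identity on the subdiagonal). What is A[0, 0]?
Reachable canonical form for den = s^2 + 3*s + 5.86: top row of A = -[a₁,a₂,...,aₙ]/a₀, ones on the subdiagonal, zeros elsewhere.
A = [[-3, -5.86], [1, 0]].
A[0,0] = -3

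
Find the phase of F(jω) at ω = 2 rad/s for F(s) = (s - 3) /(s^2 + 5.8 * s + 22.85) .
Substitute s = j*2: F(j2) = -0.0680775 + 0.147995j.
∠F(j2) = atan2(Im, Re) = atan2(0.147995, -0.0680775) = 114.70°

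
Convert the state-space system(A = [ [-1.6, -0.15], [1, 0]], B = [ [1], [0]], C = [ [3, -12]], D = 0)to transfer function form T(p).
T(p) = C(pI - A)⁻¹B + D.
Characteristic polynomial det(pI - A) = p^2 + 1.6*p + 0.15.
Numerator from C·adj(pI-A)·B + D·det(pI-A) = 3*p - 12.
T(p) = (3*p - 12)/(p^2 + 1.6*p + 0.15)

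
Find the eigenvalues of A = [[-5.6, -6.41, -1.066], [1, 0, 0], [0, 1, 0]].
Eigenvalues solve det(λI - A) = 0.
Characteristic polynomial: λ^3 + 5.6*λ^2 + 6.41*λ + 1.066 = 0.
Factor: (λ + 0.2)(λ + 1.3)(λ + 4.1) = 0.
Roots: -0.2, -1.3, -4.1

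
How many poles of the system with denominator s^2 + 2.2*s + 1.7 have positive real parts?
Poles: -1.1 + 0.7j, -1.1 - 0.7j. RHP poles (Re>0): 0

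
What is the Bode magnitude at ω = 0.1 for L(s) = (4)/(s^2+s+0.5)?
Substitute s = j*0.1: L(j0.1) = 7.83687 - 1.59936j.
|L(j0.1)| = sqrt(Re² + Im²) = 7.998.
20*log₁₀(7.998) = 18.06 dB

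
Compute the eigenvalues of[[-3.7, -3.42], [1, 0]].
Eigenvalues solve det(λI - A) = 0.
Characteristic polynomial: λ^2 + 3.7*λ + 3.42 = 0.
Factor: (λ + 1.9)(λ + 1.8) = 0.
Roots: -1.8, -1.9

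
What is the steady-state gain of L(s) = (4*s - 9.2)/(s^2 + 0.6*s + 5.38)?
DC gain = L(0) = num(0)/den(0) = -9.2/5.38 = -1.71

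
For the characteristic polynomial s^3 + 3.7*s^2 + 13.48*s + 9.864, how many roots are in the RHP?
s^3 + 3.7*s^2 + 13.48*s + 9.864 = (s + 0.9)(s^2 + 2.8*s + 10.96). Poles: -0.9, -1.4 + 3j, -1.4 - 3j. RHP poles (Re>0): 0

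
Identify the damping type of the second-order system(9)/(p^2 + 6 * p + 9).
Standard form: ωn²/(p²+2ζωn·p+ωn²) gives ωn=3, ζ=1.
Critically damped (ζ = 1)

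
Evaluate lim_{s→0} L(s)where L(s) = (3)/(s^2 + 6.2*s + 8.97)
DC gain = L(0) = num(0)/den(0) = 3/8.97 = 0.3344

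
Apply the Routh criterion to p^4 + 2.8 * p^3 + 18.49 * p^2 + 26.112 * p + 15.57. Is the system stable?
Routh array:
p^4: [1, 18.49, 15.57]; p^3: [2.8, 26.112]; p^2: [9.16429, 15.57]; p^1: [21.3548]; p^0: [15.57]
First column: [1, 2.8, 9.16429, 21.3548, 15.57]. Sign changes = 0.
Yes, stable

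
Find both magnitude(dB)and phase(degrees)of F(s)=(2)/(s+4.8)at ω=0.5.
Substitute s = j*0.5: F(j0.5) = 0.412194 - 0.0429369j.
|F| = 20*log₁₀(sqrt(Re²+Im²)) = -7.65 dB.
∠F = atan2(Im, Re) = -5.95°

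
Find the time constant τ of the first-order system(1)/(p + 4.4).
First-order system: τ = -1/pole. Pole = -4.4. τ = -1/(-4.4) = 0.2273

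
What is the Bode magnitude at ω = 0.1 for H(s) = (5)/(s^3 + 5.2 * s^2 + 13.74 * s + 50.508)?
Substitute s = j*0.1: H(j0.1) = 0.0990229 - 0.00269459j.
|H(j0.1)| = sqrt(Re² + Im²) = 0.09906.
20*log₁₀(0.09906) = -20.08 dB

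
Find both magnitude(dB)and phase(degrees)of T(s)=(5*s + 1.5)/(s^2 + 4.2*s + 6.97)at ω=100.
Substitute s = j*100: T(j100) = 0.00194938 - 0.0499529j.
|T| = 20*log₁₀(sqrt(Re²+Im²)) = -26.02 dB.
∠T = atan2(Im, Re) = -87.77°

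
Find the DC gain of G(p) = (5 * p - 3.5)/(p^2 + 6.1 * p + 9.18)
DC gain = G(0) = num(0)/den(0) = -3.5/9.18 = -0.3813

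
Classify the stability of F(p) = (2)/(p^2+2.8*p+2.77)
Denominator: p^2 + 2.8*p + 2.77. Poles: -1.4 + 0.9j, -1.4 - 0.9j. Stable (all poles in LHP)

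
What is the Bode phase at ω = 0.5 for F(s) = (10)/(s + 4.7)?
Substitute s = j*0.5: F(j0.5) = 2.10385 - 0.223814j.
∠F(j0.5) = atan2(Im, Re) = atan2(-0.223814, 2.10385) = -6.07°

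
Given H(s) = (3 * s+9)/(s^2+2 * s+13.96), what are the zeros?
Set numerator = 0: 3*s + 9 = 0 → Zeros: -3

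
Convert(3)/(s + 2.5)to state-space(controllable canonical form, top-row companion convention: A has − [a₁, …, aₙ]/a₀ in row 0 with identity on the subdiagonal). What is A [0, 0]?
Reachable canonical form for den = s + 2.5: top row of A = -[a₁,a₂,...,aₙ]/a₀, ones on the subdiagonal, zeros elsewhere.
A = [[-2.5]].
A[0,0] = -2.5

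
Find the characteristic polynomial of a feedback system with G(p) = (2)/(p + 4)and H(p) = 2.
Characteristic poly = G_den * H_den + G_num * H_num = (p + 4) + (4) = p + 8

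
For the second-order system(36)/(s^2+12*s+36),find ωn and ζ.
Standard form: ωn²/(s²+2ζωn·s+ωn²).
const=36=ωn² → ωn=6, s coeff=12=2ζωn → ζ=1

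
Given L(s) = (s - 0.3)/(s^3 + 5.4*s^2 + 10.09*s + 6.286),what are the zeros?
Set numerator = 0: s - 0.3 = 0 → Zeros: 0.3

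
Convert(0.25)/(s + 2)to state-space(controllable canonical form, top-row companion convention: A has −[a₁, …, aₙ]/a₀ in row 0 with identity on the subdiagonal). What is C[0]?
Reachable canonical form: C = numerator coefficients (right-aligned, zero-padded to length n).
num = 0.25, C = [[0.25]].
C[0] = 0.25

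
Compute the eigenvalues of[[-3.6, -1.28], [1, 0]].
Eigenvalues solve det(λI - A) = 0.
Characteristic polynomial: λ^2 + 3.6*λ + 1.28 = 0.
Factor: (λ + 0.4)(λ + 3.2) = 0.
Roots: -0.4, -3.2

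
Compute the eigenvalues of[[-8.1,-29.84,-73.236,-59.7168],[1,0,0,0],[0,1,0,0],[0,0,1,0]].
Eigenvalues solve det(λI - A) = 0.
Characteristic polynomial: λ^4 + 8.1*λ^3 + 29.84*λ^2 + 73.236*λ + 59.7168 = 0.
Factor: (λ + 4.4)(λ + 1.3)(λ^2 + 2.4*λ + 10.44) = 0.
Roots: -1.2 + 3j, -1.2 - 3j, -1.3, -4.4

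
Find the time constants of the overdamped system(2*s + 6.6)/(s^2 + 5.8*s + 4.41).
Overdamped: real poles at -4.9, -0.9. τ = -1/pole → τ₁ = 0.2041, τ₂ = 1.111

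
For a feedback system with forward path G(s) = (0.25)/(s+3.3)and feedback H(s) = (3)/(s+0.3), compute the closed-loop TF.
Closed-loop T = G/(1+GH).
Numerator: G_num * H_den = 0.25*s + 0.075.
Denominator: G_den * H_den + G_num * H_num = (s^2 + 3.6*s + 0.99) + (0.75) = s^2 + 3.6*s + 1.74.
T(s) = (0.25*s + 0.075)/(s^2 + 3.6*s + 1.74)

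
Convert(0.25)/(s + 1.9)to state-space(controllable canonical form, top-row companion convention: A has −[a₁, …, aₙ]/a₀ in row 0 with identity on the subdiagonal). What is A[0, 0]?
Reachable canonical form for den = s + 1.9: top row of A = -[a₁,a₂,...,aₙ]/a₀, ones on the subdiagonal, zeros elsewhere.
A = [[-1.9]].
A[0,0] = -1.9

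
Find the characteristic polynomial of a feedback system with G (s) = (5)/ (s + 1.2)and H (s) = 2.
Characteristic poly = G_den * H_den + G_num * H_num = (s + 1.2) + (10) = s + 11.2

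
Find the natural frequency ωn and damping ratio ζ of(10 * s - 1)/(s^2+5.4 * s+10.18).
Underdamped: complex pole -2.7 + 1.7j. ωn = |pole| = 3.191, ζ = -Re(pole)/ωn = 0.8462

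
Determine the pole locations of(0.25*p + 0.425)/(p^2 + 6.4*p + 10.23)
Set denominator = 0: p^2 + 6.4*p + 10.23 = (p + 3.1)(p + 3.3) = 0 → Poles: -3.1, -3.3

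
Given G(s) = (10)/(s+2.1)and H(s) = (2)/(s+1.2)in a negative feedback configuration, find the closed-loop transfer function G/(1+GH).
Closed-loop T = G/(1+GH).
Numerator: G_num * H_den = 10*s + 12.
Denominator: G_den * H_den + G_num * H_num = (s^2 + 3.3*s + 2.52) + (20) = s^2 + 3.3*s + 22.52.
T(s) = (10*s + 12)/(s^2 + 3.3*s + 22.52)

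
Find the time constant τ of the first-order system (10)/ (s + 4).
First-order system: τ = -1/pole. Pole = -4. τ = -1/(-4) = 0.25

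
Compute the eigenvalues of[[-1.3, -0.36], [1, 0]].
Eigenvalues solve det(λI - A) = 0.
Characteristic polynomial: λ^2 + 1.3*λ + 0.36 = 0.
Factor: (λ + 0.9)(λ + 0.4) = 0.
Roots: -0.4, -0.9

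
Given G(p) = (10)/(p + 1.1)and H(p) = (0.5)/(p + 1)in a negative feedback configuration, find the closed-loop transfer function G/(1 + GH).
Closed-loop T = G/(1+GH).
Numerator: G_num * H_den = 10*p + 10.
Denominator: G_den * H_den + G_num * H_num = (p^2 + 2.1*p + 1.1) + (5) = p^2 + 2.1*p + 6.1.
T(p) = (10*p + 10)/(p^2 + 2.1*p + 6.1)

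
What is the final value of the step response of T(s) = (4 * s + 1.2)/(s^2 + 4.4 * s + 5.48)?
FVT: lim_{t→∞} y(t) = lim_{s→0} s*Y(s) where Y(s) = T(s)/s.
= lim_{s→0} T(s) = T(0) = num(0)/den(0) = 1.2/5.48 = 0.219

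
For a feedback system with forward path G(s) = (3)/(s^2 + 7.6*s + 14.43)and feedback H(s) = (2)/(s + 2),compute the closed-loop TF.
Closed-loop T = G/(1+GH).
Numerator: G_num * H_den = 3*s + 6.
Denominator: G_den * H_den + G_num * H_num = (s^3 + 9.6*s^2 + 29.63*s + 28.86) + (6) = s^3 + 9.6*s^2 + 29.63*s + 34.86.
T(s) = (3*s + 6)/(s^3 + 9.6*s^2 + 29.63*s + 34.86)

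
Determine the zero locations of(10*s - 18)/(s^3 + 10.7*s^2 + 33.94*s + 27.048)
Set numerator = 0: 10*s - 18 = 0 → Zeros: 1.8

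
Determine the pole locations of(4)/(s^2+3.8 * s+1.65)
Set denominator = 0: s^2 + 3.8*s + 1.65 = (s + 0.5)(s + 3.3) = 0 → Poles: -0.5, -3.3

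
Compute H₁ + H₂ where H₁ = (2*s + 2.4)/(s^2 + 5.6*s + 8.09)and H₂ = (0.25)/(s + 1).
Parallel: H = H₁ + H₂ = (n₁·d₂ + n₂·d₁)/(d₁·d₂).
n₁·d₂ = 2*s^2 + 4.4*s + 2.4. n₂·d₁ = 0.25*s^2 + 1.4*s + 2.0225. Sum = 2.25*s^2 + 5.8*s + 4.4225. d₁·d₂ = s^3 + 6.6*s^2 + 13.69*s + 8.09.
H(s) = (2.25*s^2 + 5.8*s + 4.4225)/(s^3 + 6.6*s^2 + 13.69*s + 8.09)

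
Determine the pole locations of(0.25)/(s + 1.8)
Set denominator = 0: s + 1.8 = 0 → Poles: -1.8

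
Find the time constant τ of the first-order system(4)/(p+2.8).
First-order system: τ = -1/pole. Pole = -2.8. τ = -1/(-2.8) = 0.3571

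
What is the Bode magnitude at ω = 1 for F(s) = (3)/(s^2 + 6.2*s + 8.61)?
Substitute s = j*1: F(j1) = 0.236943 - 0.193042j.
|F(j1)| = sqrt(Re² + Im²) = 0.3056.
20*log₁₀(0.3056) = -10.30 dB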